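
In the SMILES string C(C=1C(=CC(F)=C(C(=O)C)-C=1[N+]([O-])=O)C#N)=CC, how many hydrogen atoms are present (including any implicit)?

Hydrogens are implicit in SMILES; fill each atom to its normal valence:
  5 × C (aromatic): no H
  2 × C: 3 H each → 6
  2 × C: 1 H each → 2
  2 × C: no H
  2 × O: no H
  1 × C (aromatic): 1 H
  1 × F: no H
  1 × N: no H
  1 × N (charge +1): no H
  1 × O (charge -1): no H
  Total hydrogens = 9.

9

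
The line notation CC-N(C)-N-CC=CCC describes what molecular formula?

C8H18N2

Heavy atoms from the SMILES: 8 C, 2 N.
Implicit hydrogens by atom environment:
  3 × C: 3 H each → 9
  3 × C: 2 H each → 6
  2 × C: 1 H each → 2
  1 × N: 1 H
  1 × N: no H
  Total hydrogens = 18.
Molecular formula: C8H18N2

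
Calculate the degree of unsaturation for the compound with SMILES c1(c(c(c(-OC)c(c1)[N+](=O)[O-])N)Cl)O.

Molecular formula from the SMILES: C7H7ClN2O4.
DoU = (2C + 2 + N − H − X)/2 = (2·7 + 2 + 2 − 7 − 1)/2 = 10/2 = 5.
(Structurally: 1 ring(s) + 4 π bond(s) = 5.)

5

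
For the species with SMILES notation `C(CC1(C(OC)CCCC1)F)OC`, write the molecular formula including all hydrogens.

Heavy atoms from the SMILES: 10 C, 1 F, 2 O.
Implicit hydrogens by atom environment:
  6 × C: 2 H each → 12
  2 × C: 3 H each → 6
  2 × O: no H
  1 × C: 1 H
  1 × C: no H
  1 × F: no H
  Total hydrogens = 19.
Molecular formula: C10H19FO2

C10H19FO2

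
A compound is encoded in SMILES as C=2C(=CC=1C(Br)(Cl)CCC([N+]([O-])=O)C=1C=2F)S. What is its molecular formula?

Heavy atoms from the SMILES: 1 Br, 10 C, 1 Cl, 1 F, 1 N, 2 O, 1 S.
Implicit hydrogens by atom environment:
  4 × C (aromatic): no H
  2 × C: 2 H each → 4
  2 × C (aromatic): 1 H each → 2
  1 × Br: no H
  1 × C: 1 H
  1 × C: no H
  1 × Cl: no H
  1 × F: no H
  1 × N (charge +1): no H
  1 × O: no H
  1 × O (charge -1): no H
  1 × S: 1 H
  Total hydrogens = 8.
Molecular formula: C10H8BrClFNO2S

C10H8BrClFNO2S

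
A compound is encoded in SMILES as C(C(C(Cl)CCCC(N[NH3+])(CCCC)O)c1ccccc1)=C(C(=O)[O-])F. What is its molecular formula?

C19H28ClFN2O3

Heavy atoms from the SMILES: 19 C, 1 Cl, 1 F, 2 N, 3 O.
Implicit hydrogens by atom environment:
  6 × C: 2 H each → 12
  5 × C (aromatic): 1 H each → 5
  3 × C: 1 H each → 3
  3 × C: no H
  1 × C: 3 H
  1 × C (aromatic): no H
  1 × Cl: no H
  1 × F: no H
  1 × N (charge +1): 3 H
  1 × N: 1 H
  1 × O: 1 H
  1 × O: no H
  1 × O (charge -1): no H
  Total hydrogens = 28.
Molecular formula: C19H28ClFN2O3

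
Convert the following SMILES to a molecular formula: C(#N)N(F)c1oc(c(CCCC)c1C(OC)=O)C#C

Heavy atoms from the SMILES: 13 C, 1 F, 2 N, 3 O.
Implicit hydrogens by atom environment:
  4 × C (aromatic): no H
  3 × C: 2 H each → 6
  3 × C: no H
  2 × C: 3 H each → 6
  2 × N: no H
  2 × O: no H
  1 × C: 1 H
  1 × F: no H
  1 × O (aromatic): no H
  Total hydrogens = 13.
Molecular formula: C13H13FN2O3

C13H13FN2O3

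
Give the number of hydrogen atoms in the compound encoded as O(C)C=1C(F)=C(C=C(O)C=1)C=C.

Hydrogens are implicit in SMILES; fill each atom to its normal valence:
  4 × C (aromatic): no H
  2 × C (aromatic): 1 H each → 2
  1 × C: 3 H
  1 × C: 2 H
  1 × C: 1 H
  1 × F: no H
  1 × O: 1 H
  1 × O: no H
  Total hydrogens = 9.

9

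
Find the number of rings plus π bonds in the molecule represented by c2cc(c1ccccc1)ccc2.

Molecular formula from the SMILES: C12H10.
DoU = (2C + 2 + N − H − X)/2 = (2·12 + 2 + 0 − 10 − 0)/2 = 16/2 = 8.
(Structurally: 2 ring(s) + 6 π bond(s) = 8.)

8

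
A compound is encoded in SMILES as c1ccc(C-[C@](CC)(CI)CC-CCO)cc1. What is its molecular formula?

C15H23IO

Heavy atoms from the SMILES: 15 C, 1 I, 1 O.
Implicit hydrogens by atom environment:
  7 × C: 2 H each → 14
  5 × C (aromatic): 1 H each → 5
  1 × C: 3 H
  1 × C: no H
  1 × C (aromatic): no H
  1 × I: no H
  1 × O: 1 H
  Total hydrogens = 23.
Molecular formula: C15H23IO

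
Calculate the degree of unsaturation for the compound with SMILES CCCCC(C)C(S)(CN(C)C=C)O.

1

Molecular formula from the SMILES: C11H23NOS.
DoU = (2C + 2 + N − H − X)/2 = (2·11 + 2 + 1 − 23 − 0)/2 = 2/2 = 1.
(Structurally: 0 ring(s) + 1 π bond(s) = 1.)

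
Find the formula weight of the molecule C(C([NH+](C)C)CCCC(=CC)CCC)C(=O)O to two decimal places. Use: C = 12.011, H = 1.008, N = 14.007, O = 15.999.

242.38

Molecular formula: C14H28NO2+.
M = 14×12.011 + 28×1.008 + 1×14.007 + 2×15.999 = 242.38 g/mol.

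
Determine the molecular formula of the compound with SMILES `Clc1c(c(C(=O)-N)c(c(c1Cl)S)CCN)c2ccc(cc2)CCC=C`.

C19H20Cl2N2OS

Heavy atoms from the SMILES: 19 C, 2 Cl, 2 N, 1 O, 1 S.
Implicit hydrogens by atom environment:
  8 × C (aromatic): no H
  5 × C: 2 H each → 10
  4 × C (aromatic): 1 H each → 4
  2 × Cl: no H
  2 × N: 2 H each → 4
  1 × C: 1 H
  1 × C: no H
  1 × O: no H
  1 × S: 1 H
  Total hydrogens = 20.
Molecular formula: C19H20Cl2N2OS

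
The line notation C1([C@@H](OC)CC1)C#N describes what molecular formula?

Heavy atoms from the SMILES: 6 C, 1 N, 1 O.
Implicit hydrogens by atom environment:
  2 × C: 2 H each → 4
  2 × C: 1 H each → 2
  1 × C: 3 H
  1 × C: no H
  1 × N: no H
  1 × O: no H
  Total hydrogens = 9.
Molecular formula: C6H9NO

C6H9NO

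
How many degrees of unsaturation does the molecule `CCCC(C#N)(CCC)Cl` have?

Molecular formula from the SMILES: C8H14ClN.
DoU = (2C + 2 + N − H − X)/2 = (2·8 + 2 + 1 − 14 − 1)/2 = 4/2 = 2.
(Structurally: 0 ring(s) + 2 π bond(s) = 2.)

2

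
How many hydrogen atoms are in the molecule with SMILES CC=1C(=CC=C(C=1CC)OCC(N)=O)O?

15

Hydrogens are implicit in SMILES; fill each atom to its normal valence:
  4 × C (aromatic): no H
  2 × C: 3 H each → 6
  2 × C: 2 H each → 4
  2 × C (aromatic): 1 H each → 2
  2 × O: no H
  1 × C: no H
  1 × N: 2 H
  1 × O: 1 H
  Total hydrogens = 15.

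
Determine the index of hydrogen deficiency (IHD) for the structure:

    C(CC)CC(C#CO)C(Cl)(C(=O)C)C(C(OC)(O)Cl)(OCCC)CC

3

Molecular formula from the SMILES: C18H30Cl2O5.
DoU = (2C + 2 + N − H − X)/2 = (2·18 + 2 + 0 − 30 − 2)/2 = 6/2 = 3.
(Structurally: 0 ring(s) + 3 π bond(s) = 3.)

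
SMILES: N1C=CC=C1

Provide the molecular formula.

Heavy atoms from the SMILES: 4 C, 1 N.
Implicit hydrogens by atom environment:
  4 × C (aromatic): 1 H each → 4
  1 × N (aromatic): 1 H
  Total hydrogens = 5.
Molecular formula: C4H5N

C4H5N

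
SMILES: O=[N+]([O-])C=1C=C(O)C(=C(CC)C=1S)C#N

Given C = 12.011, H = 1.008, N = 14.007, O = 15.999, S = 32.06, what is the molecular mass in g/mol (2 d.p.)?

224.23

Molecular formula: C9H8N2O3S.
M = 9×12.011 + 8×1.008 + 2×14.007 + 3×15.999 + 1×32.06 = 224.23 g/mol.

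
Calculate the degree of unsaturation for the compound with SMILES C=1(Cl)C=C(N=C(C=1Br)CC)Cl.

4

Molecular formula from the SMILES: C7H6BrCl2N.
DoU = (2C + 2 + N − H − X)/2 = (2·7 + 2 + 1 − 6 − 3)/2 = 8/2 = 4.
(Structurally: 1 ring(s) + 3 π bond(s) = 4.)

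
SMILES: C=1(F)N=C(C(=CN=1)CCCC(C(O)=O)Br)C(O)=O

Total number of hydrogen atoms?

Hydrogens are implicit in SMILES; fill each atom to its normal valence:
  3 × C: 2 H each → 6
  3 × C (aromatic): no H
  2 × C: no H
  2 × N (aromatic): no H
  2 × O: 1 H each → 2
  2 × O: no H
  1 × Br: no H
  1 × C (aromatic): 1 H
  1 × C: 1 H
  1 × F: no H
  Total hydrogens = 10.

10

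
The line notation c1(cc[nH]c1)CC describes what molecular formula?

Heavy atoms from the SMILES: 6 C, 1 N.
Implicit hydrogens by atom environment:
  3 × C (aromatic): 1 H each → 3
  1 × C: 3 H
  1 × C: 2 H
  1 × C (aromatic): no H
  1 × N (aromatic): 1 H
  Total hydrogens = 9.
Molecular formula: C6H9N

C6H9N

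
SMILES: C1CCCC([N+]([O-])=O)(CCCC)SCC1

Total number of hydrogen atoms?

Hydrogens are implicit in SMILES; fill each atom to its normal valence:
  9 × C: 2 H each → 18
  1 × C: 3 H
  1 × C: no H
  1 × N (charge +1): no H
  1 × O: no H
  1 × O (charge -1): no H
  1 × S: no H
  Total hydrogens = 21.

21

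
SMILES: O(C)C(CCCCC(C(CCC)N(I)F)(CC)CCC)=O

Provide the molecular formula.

C16H31FINO2

Heavy atoms from the SMILES: 16 C, 1 F, 1 I, 1 N, 2 O.
Implicit hydrogens by atom environment:
  9 × C: 2 H each → 18
  4 × C: 3 H each → 12
  2 × C: no H
  2 × O: no H
  1 × C: 1 H
  1 × F: no H
  1 × I: no H
  1 × N: no H
  Total hydrogens = 31.
Molecular formula: C16H31FINO2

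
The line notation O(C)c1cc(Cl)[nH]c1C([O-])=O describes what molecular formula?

C6H5ClNO3-

Heavy atoms from the SMILES: 6 C, 1 Cl, 1 N, 3 O.
Implicit hydrogens by atom environment:
  3 × C (aromatic): no H
  2 × O: no H
  1 × C: 3 H
  1 × C (aromatic): 1 H
  1 × C: no H
  1 × Cl: no H
  1 × N (aromatic): 1 H
  1 × O (charge -1): no H
  Total hydrogens = 5.
Net charge -1.
Molecular formula: C6H5ClNO3-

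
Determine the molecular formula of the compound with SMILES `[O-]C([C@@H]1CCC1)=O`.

Heavy atoms from the SMILES: 5 C, 2 O.
Implicit hydrogens by atom environment:
  3 × C: 2 H each → 6
  1 × C: 1 H
  1 × C: no H
  1 × O: no H
  1 × O (charge -1): no H
  Total hydrogens = 7.
Net charge -1.
Molecular formula: C5H7O2-

C5H7O2-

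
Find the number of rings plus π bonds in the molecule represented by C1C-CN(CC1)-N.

Molecular formula from the SMILES: C5H12N2.
DoU = (2C + 2 + N − H − X)/2 = (2·5 + 2 + 2 − 12 − 0)/2 = 2/2 = 1.
(Structurally: 1 ring(s) + 0 π bond(s) = 1.)

1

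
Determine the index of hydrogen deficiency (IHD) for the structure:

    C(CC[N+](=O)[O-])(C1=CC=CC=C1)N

Molecular formula from the SMILES: C9H12N2O2.
DoU = (2C + 2 + N − H − X)/2 = (2·9 + 2 + 2 − 12 − 0)/2 = 10/2 = 5.
(Structurally: 1 ring(s) + 4 π bond(s) = 5.)

5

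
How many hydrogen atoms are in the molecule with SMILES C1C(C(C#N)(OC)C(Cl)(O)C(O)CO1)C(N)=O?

Hydrogens are implicit in SMILES; fill each atom to its normal valence:
  4 × C: no H
  3 × O: no H
  2 × C: 2 H each → 4
  2 × C: 1 H each → 2
  2 × O: 1 H each → 2
  1 × C: 3 H
  1 × Cl: no H
  1 × N: 2 H
  1 × N: no H
  Total hydrogens = 13.

13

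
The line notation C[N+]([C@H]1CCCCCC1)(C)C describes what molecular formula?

Heavy atoms from the SMILES: 10 C, 1 N.
Implicit hydrogens by atom environment:
  6 × C: 2 H each → 12
  3 × C: 3 H each → 9
  1 × C: 1 H
  1 × N (charge +1): no H
  Total hydrogens = 22.
Net charge +1.
Molecular formula: C10H22N+

C10H22N+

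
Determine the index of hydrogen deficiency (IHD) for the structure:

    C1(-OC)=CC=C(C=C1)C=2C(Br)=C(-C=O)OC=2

8

Molecular formula from the SMILES: C12H9BrO3.
DoU = (2C + 2 + N − H − X)/2 = (2·12 + 2 + 0 − 9 − 1)/2 = 16/2 = 8.
(Structurally: 2 ring(s) + 6 π bond(s) = 8.)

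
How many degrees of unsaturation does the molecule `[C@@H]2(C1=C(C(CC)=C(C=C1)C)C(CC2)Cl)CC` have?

Molecular formula from the SMILES: C15H21Cl.
DoU = (2C + 2 + N − H − X)/2 = (2·15 + 2 + 0 − 21 − 1)/2 = 10/2 = 5.
(Structurally: 2 ring(s) + 3 π bond(s) = 5.)

5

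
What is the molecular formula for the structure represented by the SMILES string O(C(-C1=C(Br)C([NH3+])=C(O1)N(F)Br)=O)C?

Heavy atoms from the SMILES: 2 Br, 6 C, 1 F, 2 N, 3 O.
Implicit hydrogens by atom environment:
  4 × C (aromatic): no H
  2 × Br: no H
  2 × O: no H
  1 × C: 3 H
  1 × C: no H
  1 × F: no H
  1 × N (charge +1): 3 H
  1 × N: no H
  1 × O (aromatic): no H
  Total hydrogens = 6.
Net charge +1.
Molecular formula: C6H6Br2FN2O3+

C6H6Br2FN2O3+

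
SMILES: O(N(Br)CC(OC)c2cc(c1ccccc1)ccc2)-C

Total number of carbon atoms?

16

The symbol for carbon appears 16 times in the SMILES. Lowercase c denotes aromatic carbon and counts toward C.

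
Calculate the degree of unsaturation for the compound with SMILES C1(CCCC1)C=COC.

Molecular formula from the SMILES: C8H14O.
DoU = (2C + 2 + N − H − X)/2 = (2·8 + 2 + 0 − 14 − 0)/2 = 4/2 = 2.
(Structurally: 1 ring(s) + 1 π bond(s) = 2.)

2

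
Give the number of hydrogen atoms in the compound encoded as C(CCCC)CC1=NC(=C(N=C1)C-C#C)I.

Hydrogens are implicit in SMILES; fill each atom to its normal valence:
  6 × C: 2 H each → 12
  3 × C (aromatic): no H
  2 × N (aromatic): no H
  1 × C: 3 H
  1 × C (aromatic): 1 H
  1 × C: 1 H
  1 × C: no H
  1 × I: no H
  Total hydrogens = 17.

17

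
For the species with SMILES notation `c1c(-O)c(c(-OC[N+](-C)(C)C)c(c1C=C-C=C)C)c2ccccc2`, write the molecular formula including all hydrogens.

C21H26NO2+

Heavy atoms from the SMILES: 21 C, 1 N, 2 O.
Implicit hydrogens by atom environment:
  6 × C (aromatic): 1 H each → 6
  6 × C (aromatic): no H
  4 × C: 3 H each → 12
  3 × C: 1 H each → 3
  2 × C: 2 H each → 4
  1 × N (charge +1): no H
  1 × O: 1 H
  1 × O: no H
  Total hydrogens = 26.
Net charge +1.
Molecular formula: C21H26NO2+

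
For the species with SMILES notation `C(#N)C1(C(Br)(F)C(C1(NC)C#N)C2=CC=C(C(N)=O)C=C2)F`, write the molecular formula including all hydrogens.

C14H11BrF2N4O

Heavy atoms from the SMILES: 1 Br, 14 C, 2 F, 4 N, 1 O.
Implicit hydrogens by atom environment:
  6 × C: no H
  4 × C (aromatic): 1 H each → 4
  2 × C (aromatic): no H
  2 × F: no H
  2 × N: no H
  1 × Br: no H
  1 × C: 3 H
  1 × C: 1 H
  1 × N: 2 H
  1 × N: 1 H
  1 × O: no H
  Total hydrogens = 11.
Molecular formula: C14H11BrF2N4O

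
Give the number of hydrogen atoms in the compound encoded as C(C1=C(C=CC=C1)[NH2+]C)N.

13

Hydrogens are implicit in SMILES; fill each atom to its normal valence:
  4 × C (aromatic): 1 H each → 4
  2 × C (aromatic): no H
  1 × C: 3 H
  1 × C: 2 H
  1 × N (charge +1): 2 H
  1 × N: 2 H
  Total hydrogens = 13.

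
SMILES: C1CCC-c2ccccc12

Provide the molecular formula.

Heavy atoms from the SMILES: 10 C.
Implicit hydrogens by atom environment:
  4 × C: 2 H each → 8
  4 × C (aromatic): 1 H each → 4
  2 × C (aromatic): no H
  Total hydrogens = 12.
Molecular formula: C10H12

C10H12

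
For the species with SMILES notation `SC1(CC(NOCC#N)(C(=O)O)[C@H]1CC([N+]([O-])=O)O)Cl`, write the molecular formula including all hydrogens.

C9H12ClN3O6S

Heavy atoms from the SMILES: 9 C, 1 Cl, 3 N, 6 O, 1 S.
Implicit hydrogens by atom environment:
  4 × C: no H
  3 × C: 2 H each → 6
  3 × O: no H
  2 × C: 1 H each → 2
  2 × O: 1 H each → 2
  1 × Cl: no H
  1 × N: 1 H
  1 × N: no H
  1 × N (charge +1): no H
  1 × O (charge -1): no H
  1 × S: 1 H
  Total hydrogens = 12.
Molecular formula: C9H12ClN3O6S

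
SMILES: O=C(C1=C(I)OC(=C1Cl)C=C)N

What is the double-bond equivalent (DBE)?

Molecular formula from the SMILES: C7H5ClINO2.
DoU = (2C + 2 + N − H − X)/2 = (2·7 + 2 + 1 − 5 − 2)/2 = 10/2 = 5.
(Structurally: 1 ring(s) + 4 π bond(s) = 5.)

5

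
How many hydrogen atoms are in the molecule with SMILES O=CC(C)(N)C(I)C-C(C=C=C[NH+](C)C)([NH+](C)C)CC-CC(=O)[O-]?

31

Hydrogens are implicit in SMILES; fill each atom to its normal valence:
  5 × C: 3 H each → 15
  4 × C: 2 H each → 8
  4 × C: 1 H each → 4
  4 × C: no H
  2 × N (charge +1): 1 H each → 2
  2 × O: no H
  1 × I: no H
  1 × N: 2 H
  1 × O (charge -1): no H
  Total hydrogens = 31.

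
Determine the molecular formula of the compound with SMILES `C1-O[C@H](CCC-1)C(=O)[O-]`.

C6H9O3-

Heavy atoms from the SMILES: 6 C, 3 O.
Implicit hydrogens by atom environment:
  4 × C: 2 H each → 8
  2 × O: no H
  1 × C: 1 H
  1 × C: no H
  1 × O (charge -1): no H
  Total hydrogens = 9.
Net charge -1.
Molecular formula: C6H9O3-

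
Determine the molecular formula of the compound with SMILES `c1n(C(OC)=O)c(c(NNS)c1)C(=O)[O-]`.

Heavy atoms from the SMILES: 7 C, 3 N, 4 O, 1 S.
Implicit hydrogens by atom environment:
  3 × O: no H
  2 × C (aromatic): 1 H each → 2
  2 × C (aromatic): no H
  2 × C: no H
  2 × N: 1 H each → 2
  1 × C: 3 H
  1 × N (aromatic): no H
  1 × O (charge -1): no H
  1 × S: 1 H
  Total hydrogens = 8.
Net charge -1.
Molecular formula: C7H8N3O4S-

C7H8N3O4S-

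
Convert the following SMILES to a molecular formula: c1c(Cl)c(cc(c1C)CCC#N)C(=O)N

Heavy atoms from the SMILES: 11 C, 1 Cl, 2 N, 1 O.
Implicit hydrogens by atom environment:
  4 × C (aromatic): no H
  2 × C: 2 H each → 4
  2 × C (aromatic): 1 H each → 2
  2 × C: no H
  1 × C: 3 H
  1 × Cl: no H
  1 × N: 2 H
  1 × N: no H
  1 × O: no H
  Total hydrogens = 11.
Molecular formula: C11H11ClN2O

C11H11ClN2O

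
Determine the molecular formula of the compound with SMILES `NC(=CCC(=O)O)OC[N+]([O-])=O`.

C5H8N2O5

Heavy atoms from the SMILES: 5 C, 2 N, 5 O.
Implicit hydrogens by atom environment:
  3 × O: no H
  2 × C: 2 H each → 4
  2 × C: no H
  1 × C: 1 H
  1 × N: 2 H
  1 × N (charge +1): no H
  1 × O: 1 H
  1 × O (charge -1): no H
  Total hydrogens = 8.
Molecular formula: C5H8N2O5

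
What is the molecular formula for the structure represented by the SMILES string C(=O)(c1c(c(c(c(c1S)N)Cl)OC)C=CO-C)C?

Heavy atoms from the SMILES: 12 C, 1 Cl, 1 N, 3 O, 1 S.
Implicit hydrogens by atom environment:
  6 × C (aromatic): no H
  3 × C: 3 H each → 9
  3 × O: no H
  2 × C: 1 H each → 2
  1 × C: no H
  1 × Cl: no H
  1 × N: 2 H
  1 × S: 1 H
  Total hydrogens = 14.
Molecular formula: C12H14ClNO3S

C12H14ClNO3S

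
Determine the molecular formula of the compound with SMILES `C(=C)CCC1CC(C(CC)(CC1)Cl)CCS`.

Heavy atoms from the SMILES: 14 C, 1 Cl, 1 S.
Implicit hydrogens by atom environment:
  9 × C: 2 H each → 18
  3 × C: 1 H each → 3
  1 × C: 3 H
  1 × C: no H
  1 × Cl: no H
  1 × S: 1 H
  Total hydrogens = 25.
Molecular formula: C14H25ClS

C14H25ClS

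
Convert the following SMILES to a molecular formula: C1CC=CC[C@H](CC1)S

C8H14S

Heavy atoms from the SMILES: 8 C, 1 S.
Implicit hydrogens by atom environment:
  5 × C: 2 H each → 10
  3 × C: 1 H each → 3
  1 × S: 1 H
  Total hydrogens = 14.
Molecular formula: C8H14S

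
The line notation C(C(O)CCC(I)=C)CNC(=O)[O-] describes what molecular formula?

Heavy atoms from the SMILES: 8 C, 1 I, 1 N, 3 O.
Implicit hydrogens by atom environment:
  5 × C: 2 H each → 10
  2 × C: no H
  1 × C: 1 H
  1 × I: no H
  1 × N: 1 H
  1 × O: 1 H
  1 × O: no H
  1 × O (charge -1): no H
  Total hydrogens = 13.
Net charge -1.
Molecular formula: C8H13INO3-

C8H13INO3-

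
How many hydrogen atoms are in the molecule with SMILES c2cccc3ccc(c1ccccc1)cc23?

Hydrogens are implicit in SMILES; fill each atom to its normal valence:
  12 × C (aromatic): 1 H each → 12
  4 × C (aromatic): no H
  Total hydrogens = 12.

12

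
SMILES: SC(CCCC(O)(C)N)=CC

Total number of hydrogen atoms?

17

Hydrogens are implicit in SMILES; fill each atom to its normal valence:
  3 × C: 2 H each → 6
  2 × C: 3 H each → 6
  2 × C: no H
  1 × C: 1 H
  1 × N: 2 H
  1 × O: 1 H
  1 × S: 1 H
  Total hydrogens = 17.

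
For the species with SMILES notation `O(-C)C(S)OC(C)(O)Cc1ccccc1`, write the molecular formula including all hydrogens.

Heavy atoms from the SMILES: 11 C, 3 O, 1 S.
Implicit hydrogens by atom environment:
  5 × C (aromatic): 1 H each → 5
  2 × C: 3 H each → 6
  2 × O: no H
  1 × C: 2 H
  1 × C: 1 H
  1 × C: no H
  1 × C (aromatic): no H
  1 × O: 1 H
  1 × S: 1 H
  Total hydrogens = 16.
Molecular formula: C11H16O3S

C11H16O3S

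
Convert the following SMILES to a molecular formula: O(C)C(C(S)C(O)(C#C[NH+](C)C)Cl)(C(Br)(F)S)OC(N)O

Heavy atoms from the SMILES: 1 Br, 10 C, 1 Cl, 1 F, 2 N, 4 O, 2 S.
Implicit hydrogens by atom environment:
  5 × C: no H
  3 × C: 3 H each → 9
  2 × C: 1 H each → 2
  2 × O: 1 H each → 2
  2 × O: no H
  2 × S: 1 H each → 2
  1 × Br: no H
  1 × Cl: no H
  1 × F: no H
  1 × N: 2 H
  1 × N (charge +1): 1 H
  Total hydrogens = 18.
Net charge +1.
Molecular formula: C10H18BrClFN2O4S2+

C10H18BrClFN2O4S2+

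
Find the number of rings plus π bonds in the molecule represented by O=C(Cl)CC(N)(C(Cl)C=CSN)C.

Molecular formula from the SMILES: C7H12Cl2N2OS.
DoU = (2C + 2 + N − H − X)/2 = (2·7 + 2 + 2 − 12 − 2)/2 = 4/2 = 2.
(Structurally: 0 ring(s) + 2 π bond(s) = 2.)

2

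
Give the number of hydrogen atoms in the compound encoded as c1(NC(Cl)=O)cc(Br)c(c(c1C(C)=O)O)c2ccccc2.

11

Hydrogens are implicit in SMILES; fill each atom to its normal valence:
  6 × C (aromatic): 1 H each → 6
  6 × C (aromatic): no H
  2 × C: no H
  2 × O: no H
  1 × Br: no H
  1 × C: 3 H
  1 × Cl: no H
  1 × N: 1 H
  1 × O: 1 H
  Total hydrogens = 11.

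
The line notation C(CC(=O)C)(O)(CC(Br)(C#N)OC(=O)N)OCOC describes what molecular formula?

Heavy atoms from the SMILES: 1 Br, 10 C, 2 N, 6 O.
Implicit hydrogens by atom environment:
  5 × C: no H
  5 × O: no H
  3 × C: 2 H each → 6
  2 × C: 3 H each → 6
  1 × Br: no H
  1 × N: 2 H
  1 × N: no H
  1 × O: 1 H
  Total hydrogens = 15.
Molecular formula: C10H15BrN2O6

C10H15BrN2O6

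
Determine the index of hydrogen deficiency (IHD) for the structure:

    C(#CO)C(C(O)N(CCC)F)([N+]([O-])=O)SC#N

Molecular formula from the SMILES: C8H10FN3O4S.
DoU = (2C + 2 + N − H − X)/2 = (2·8 + 2 + 3 − 10 − 1)/2 = 10/2 = 5.
(Structurally: 0 ring(s) + 5 π bond(s) = 5.)

5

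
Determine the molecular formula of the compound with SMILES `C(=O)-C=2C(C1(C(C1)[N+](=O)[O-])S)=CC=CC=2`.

Heavy atoms from the SMILES: 10 C, 1 N, 3 O, 1 S.
Implicit hydrogens by atom environment:
  4 × C (aromatic): 1 H each → 4
  2 × C: 1 H each → 2
  2 × C (aromatic): no H
  2 × O: no H
  1 × C: 2 H
  1 × C: no H
  1 × N (charge +1): no H
  1 × O (charge -1): no H
  1 × S: 1 H
  Total hydrogens = 9.
Molecular formula: C10H9NO3S

C10H9NO3S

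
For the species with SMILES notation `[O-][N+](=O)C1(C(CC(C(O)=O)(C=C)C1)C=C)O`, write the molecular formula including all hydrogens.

Heavy atoms from the SMILES: 10 C, 1 N, 5 O.
Implicit hydrogens by atom environment:
  4 × C: 2 H each → 8
  3 × C: 1 H each → 3
  3 × C: no H
  2 × O: 1 H each → 2
  2 × O: no H
  1 × N (charge +1): no H
  1 × O (charge -1): no H
  Total hydrogens = 13.
Molecular formula: C10H13NO5

C10H13NO5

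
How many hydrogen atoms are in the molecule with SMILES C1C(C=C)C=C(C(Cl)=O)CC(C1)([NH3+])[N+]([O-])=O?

14

Hydrogens are implicit in SMILES; fill each atom to its normal valence:
  4 × C: 2 H each → 8
  3 × C: 1 H each → 3
  3 × C: no H
  2 × O: no H
  1 × Cl: no H
  1 × N (charge +1): 3 H
  1 × N (charge +1): no H
  1 × O (charge -1): no H
  Total hydrogens = 14.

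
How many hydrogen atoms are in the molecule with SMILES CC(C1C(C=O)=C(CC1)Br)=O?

9

Hydrogens are implicit in SMILES; fill each atom to its normal valence:
  3 × C: no H
  2 × C: 2 H each → 4
  2 × C: 1 H each → 2
  2 × O: no H
  1 × Br: no H
  1 × C: 3 H
  Total hydrogens = 9.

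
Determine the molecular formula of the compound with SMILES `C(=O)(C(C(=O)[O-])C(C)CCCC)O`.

Heavy atoms from the SMILES: 9 C, 4 O.
Implicit hydrogens by atom environment:
  3 × C: 2 H each → 6
  2 × C: 3 H each → 6
  2 × C: 1 H each → 2
  2 × C: no H
  2 × O: no H
  1 × O: 1 H
  1 × O (charge -1): no H
  Total hydrogens = 15.
Net charge -1.
Molecular formula: C9H15O4-

C9H15O4-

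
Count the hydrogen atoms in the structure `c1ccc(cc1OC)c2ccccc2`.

12

Hydrogens are implicit in SMILES; fill each atom to its normal valence:
  9 × C (aromatic): 1 H each → 9
  3 × C (aromatic): no H
  1 × C: 3 H
  1 × O: no H
  Total hydrogens = 12.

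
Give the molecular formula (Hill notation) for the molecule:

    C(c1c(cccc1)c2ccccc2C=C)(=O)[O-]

Heavy atoms from the SMILES: 15 C, 2 O.
Implicit hydrogens by atom environment:
  8 × C (aromatic): 1 H each → 8
  4 × C (aromatic): no H
  1 × C: 2 H
  1 × C: 1 H
  1 × C: no H
  1 × O: no H
  1 × O (charge -1): no H
  Total hydrogens = 11.
Net charge -1.
Molecular formula: C15H11O2-

C15H11O2-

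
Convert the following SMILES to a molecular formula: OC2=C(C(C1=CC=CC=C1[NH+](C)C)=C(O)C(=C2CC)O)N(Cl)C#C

Heavy atoms from the SMILES: 18 C, 1 Cl, 2 N, 3 O.
Implicit hydrogens by atom environment:
  8 × C (aromatic): no H
  4 × C (aromatic): 1 H each → 4
  3 × C: 3 H each → 9
  3 × O: 1 H each → 3
  1 × C: 2 H
  1 × C: 1 H
  1 × C: no H
  1 × Cl: no H
  1 × N (charge +1): 1 H
  1 × N: no H
  Total hydrogens = 20.
Net charge +1.
Molecular formula: C18H20ClN2O3+

C18H20ClN2O3+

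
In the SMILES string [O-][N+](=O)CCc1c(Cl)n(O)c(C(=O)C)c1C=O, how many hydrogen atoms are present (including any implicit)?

9

Hydrogens are implicit in SMILES; fill each atom to its normal valence:
  4 × C (aromatic): no H
  3 × O: no H
  2 × C: 2 H each → 4
  1 × C: 3 H
  1 × C: 1 H
  1 × C: no H
  1 × Cl: no H
  1 × N (aromatic): no H
  1 × N (charge +1): no H
  1 × O: 1 H
  1 × O (charge -1): no H
  Total hydrogens = 9.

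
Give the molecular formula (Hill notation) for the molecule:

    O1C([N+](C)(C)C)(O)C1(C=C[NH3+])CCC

Heavy atoms from the SMILES: 10 C, 2 N, 2 O.
Implicit hydrogens by atom environment:
  4 × C: 3 H each → 12
  2 × C: 2 H each → 4
  2 × C: 1 H each → 2
  2 × C: no H
  1 × N (charge +1): 3 H
  1 × N (charge +1): no H
  1 × O: 1 H
  1 × O: no H
  Total hydrogens = 22.
Net charge +2.
Molecular formula: [C10H22N2O2]2+

[C10H22N2O2]2+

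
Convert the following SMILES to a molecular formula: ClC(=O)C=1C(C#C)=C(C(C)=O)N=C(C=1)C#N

C11H5ClN2O2

Heavy atoms from the SMILES: 11 C, 1 Cl, 2 N, 2 O.
Implicit hydrogens by atom environment:
  4 × C (aromatic): no H
  4 × C: no H
  2 × O: no H
  1 × C: 3 H
  1 × C (aromatic): 1 H
  1 × C: 1 H
  1 × Cl: no H
  1 × N (aromatic): no H
  1 × N: no H
  Total hydrogens = 5.
Molecular formula: C11H5ClN2O2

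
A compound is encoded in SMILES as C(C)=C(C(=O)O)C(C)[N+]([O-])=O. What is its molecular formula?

C6H9NO4

Heavy atoms from the SMILES: 6 C, 1 N, 4 O.
Implicit hydrogens by atom environment:
  2 × C: 3 H each → 6
  2 × C: 1 H each → 2
  2 × C: no H
  2 × O: no H
  1 × N (charge +1): no H
  1 × O: 1 H
  1 × O (charge -1): no H
  Total hydrogens = 9.
Molecular formula: C6H9NO4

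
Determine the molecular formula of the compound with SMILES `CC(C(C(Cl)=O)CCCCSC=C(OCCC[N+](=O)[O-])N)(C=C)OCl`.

C15H24Cl2N2O5S

Heavy atoms from the SMILES: 15 C, 2 Cl, 2 N, 5 O, 1 S.
Implicit hydrogens by atom environment:
  8 × C: 2 H each → 16
  4 × O: no H
  3 × C: 1 H each → 3
  3 × C: no H
  2 × Cl: no H
  1 × C: 3 H
  1 × N: 2 H
  1 × N (charge +1): no H
  1 × O (charge -1): no H
  1 × S: no H
  Total hydrogens = 24.
Molecular formula: C15H24Cl2N2O5S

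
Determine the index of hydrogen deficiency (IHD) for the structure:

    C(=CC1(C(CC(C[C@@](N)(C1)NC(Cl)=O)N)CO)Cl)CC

Molecular formula from the SMILES: C13H23Cl2N3O2.
DoU = (2C + 2 + N − H − X)/2 = (2·13 + 2 + 3 − 23 − 2)/2 = 6/2 = 3.
(Structurally: 1 ring(s) + 2 π bond(s) = 3.)

3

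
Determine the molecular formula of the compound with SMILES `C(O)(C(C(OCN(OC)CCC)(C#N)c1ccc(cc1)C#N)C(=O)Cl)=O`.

Heavy atoms from the SMILES: 17 C, 1 Cl, 3 N, 5 O.
Implicit hydrogens by atom environment:
  5 × C: no H
  4 × C (aromatic): 1 H each → 4
  4 × O: no H
  3 × C: 2 H each → 6
  3 × N: no H
  2 × C: 3 H each → 6
  2 × C (aromatic): no H
  1 × C: 1 H
  1 × Cl: no H
  1 × O: 1 H
  Total hydrogens = 18.
Molecular formula: C17H18ClN3O5

C17H18ClN3O5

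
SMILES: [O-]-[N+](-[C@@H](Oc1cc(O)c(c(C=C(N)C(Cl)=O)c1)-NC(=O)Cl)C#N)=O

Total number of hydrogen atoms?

Hydrogens are implicit in SMILES; fill each atom to its normal valence:
  4 × C (aromatic): no H
  4 × C: no H
  4 × O: no H
  2 × C (aromatic): 1 H each → 2
  2 × C: 1 H each → 2
  2 × Cl: no H
  1 × N: 2 H
  1 × N: 1 H
  1 × N (charge +1): no H
  1 × N: no H
  1 × O: 1 H
  1 × O (charge -1): no H
  Total hydrogens = 8.

8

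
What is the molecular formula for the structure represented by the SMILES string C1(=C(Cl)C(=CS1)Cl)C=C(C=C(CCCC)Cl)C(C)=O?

Heavy atoms from the SMILES: 14 C, 3 Cl, 1 O, 1 S.
Implicit hydrogens by atom environment:
  3 × C: 2 H each → 6
  3 × C (aromatic): no H
  3 × C: no H
  3 × Cl: no H
  2 × C: 3 H each → 6
  2 × C: 1 H each → 2
  1 × C (aromatic): 1 H
  1 × O: no H
  1 × S (aromatic): no H
  Total hydrogens = 15.
Molecular formula: C14H15Cl3OS

C14H15Cl3OS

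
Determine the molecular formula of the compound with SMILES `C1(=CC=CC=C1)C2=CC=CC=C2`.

Heavy atoms from the SMILES: 12 C.
Implicit hydrogens by atom environment:
  10 × C (aromatic): 1 H each → 10
  2 × C (aromatic): no H
  Total hydrogens = 10.
Molecular formula: C12H10

C12H10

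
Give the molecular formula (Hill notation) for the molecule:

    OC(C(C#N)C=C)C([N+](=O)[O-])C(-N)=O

C7H9N3O4

Heavy atoms from the SMILES: 7 C, 3 N, 4 O.
Implicit hydrogens by atom environment:
  4 × C: 1 H each → 4
  2 × C: no H
  2 × O: no H
  1 × C: 2 H
  1 × N: 2 H
  1 × N: no H
  1 × N (charge +1): no H
  1 × O: 1 H
  1 × O (charge -1): no H
  Total hydrogens = 9.
Molecular formula: C7H9N3O4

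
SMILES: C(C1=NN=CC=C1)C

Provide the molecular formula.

C6H8N2

Heavy atoms from the SMILES: 6 C, 2 N.
Implicit hydrogens by atom environment:
  3 × C (aromatic): 1 H each → 3
  2 × N (aromatic): no H
  1 × C: 3 H
  1 × C: 2 H
  1 × C (aromatic): no H
  Total hydrogens = 8.
Molecular formula: C6H8N2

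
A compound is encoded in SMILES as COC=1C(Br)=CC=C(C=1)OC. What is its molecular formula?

Heavy atoms from the SMILES: 1 Br, 8 C, 2 O.
Implicit hydrogens by atom environment:
  3 × C (aromatic): 1 H each → 3
  3 × C (aromatic): no H
  2 × C: 3 H each → 6
  2 × O: no H
  1 × Br: no H
  Total hydrogens = 9.
Molecular formula: C8H9BrO2

C8H9BrO2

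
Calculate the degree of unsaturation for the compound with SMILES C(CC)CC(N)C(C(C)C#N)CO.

2

Molecular formula from the SMILES: C10H20N2O.
DoU = (2C + 2 + N − H − X)/2 = (2·10 + 2 + 2 − 20 − 0)/2 = 4/2 = 2.
(Structurally: 0 ring(s) + 2 π bond(s) = 2.)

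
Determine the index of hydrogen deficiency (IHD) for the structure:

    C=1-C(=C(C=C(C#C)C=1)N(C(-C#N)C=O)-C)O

9

Molecular formula from the SMILES: C12H10N2O2.
DoU = (2C + 2 + N − H − X)/2 = (2·12 + 2 + 2 − 10 − 0)/2 = 18/2 = 9.
(Structurally: 1 ring(s) + 8 π bond(s) = 9.)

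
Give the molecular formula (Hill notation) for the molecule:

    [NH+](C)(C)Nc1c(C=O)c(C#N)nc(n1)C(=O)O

Heavy atoms from the SMILES: 9 C, 5 N, 3 O.
Implicit hydrogens by atom environment:
  4 × C (aromatic): no H
  2 × C: 3 H each → 6
  2 × C: no H
  2 × N (aromatic): no H
  2 × O: no H
  1 × C: 1 H
  1 × N: 1 H
  1 × N (charge +1): 1 H
  1 × N: no H
  1 × O: 1 H
  Total hydrogens = 10.
Net charge +1.
Molecular formula: C9H10N5O3+

C9H10N5O3+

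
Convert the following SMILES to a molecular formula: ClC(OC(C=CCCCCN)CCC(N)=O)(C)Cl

C12H22Cl2N2O2

Heavy atoms from the SMILES: 12 C, 2 Cl, 2 N, 2 O.
Implicit hydrogens by atom environment:
  6 × C: 2 H each → 12
  3 × C: 1 H each → 3
  2 × C: no H
  2 × Cl: no H
  2 × N: 2 H each → 4
  2 × O: no H
  1 × C: 3 H
  Total hydrogens = 22.
Molecular formula: C12H22Cl2N2O2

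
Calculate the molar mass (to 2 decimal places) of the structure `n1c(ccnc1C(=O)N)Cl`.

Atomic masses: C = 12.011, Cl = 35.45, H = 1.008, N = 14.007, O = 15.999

Molecular formula: C5H4ClN3O.
M = 5×12.011 + 1×35.45 + 4×1.008 + 3×14.007 + 1×15.999 = 157.56 g/mol.

157.56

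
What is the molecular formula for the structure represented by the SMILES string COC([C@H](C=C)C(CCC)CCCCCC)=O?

Heavy atoms from the SMILES: 15 C, 2 O.
Implicit hydrogens by atom environment:
  8 × C: 2 H each → 16
  3 × C: 3 H each → 9
  3 × C: 1 H each → 3
  2 × O: no H
  1 × C: no H
  Total hydrogens = 28.
Molecular formula: C15H28O2

C15H28O2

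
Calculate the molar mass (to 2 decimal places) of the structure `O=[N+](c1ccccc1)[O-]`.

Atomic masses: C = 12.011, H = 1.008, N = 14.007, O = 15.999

Molecular formula: C6H5NO2.
M = 6×12.011 + 5×1.008 + 1×14.007 + 2×15.999 = 123.11 g/mol.

123.11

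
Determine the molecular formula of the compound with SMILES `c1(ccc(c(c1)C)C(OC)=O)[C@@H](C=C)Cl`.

Heavy atoms from the SMILES: 12 C, 1 Cl, 2 O.
Implicit hydrogens by atom environment:
  3 × C (aromatic): 1 H each → 3
  3 × C (aromatic): no H
  2 × C: 3 H each → 6
  2 × C: 1 H each → 2
  2 × O: no H
  1 × C: 2 H
  1 × C: no H
  1 × Cl: no H
  Total hydrogens = 13.
Molecular formula: C12H13ClO2

C12H13ClO2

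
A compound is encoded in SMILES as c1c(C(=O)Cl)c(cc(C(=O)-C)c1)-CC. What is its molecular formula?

C11H11ClO2

Heavy atoms from the SMILES: 11 C, 1 Cl, 2 O.
Implicit hydrogens by atom environment:
  3 × C (aromatic): 1 H each → 3
  3 × C (aromatic): no H
  2 × C: 3 H each → 6
  2 × C: no H
  2 × O: no H
  1 × C: 2 H
  1 × Cl: no H
  Total hydrogens = 11.
Molecular formula: C11H11ClO2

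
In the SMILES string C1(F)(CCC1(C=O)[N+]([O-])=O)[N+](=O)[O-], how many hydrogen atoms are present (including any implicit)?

5

Hydrogens are implicit in SMILES; fill each atom to its normal valence:
  3 × O: no H
  2 × C: 2 H each → 4
  2 × C: no H
  2 × N (charge +1): no H
  2 × O (charge -1): no H
  1 × C: 1 H
  1 × F: no H
  Total hydrogens = 5.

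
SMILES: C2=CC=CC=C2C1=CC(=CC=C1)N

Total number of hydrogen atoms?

11

Hydrogens are implicit in SMILES; fill each atom to its normal valence:
  9 × C (aromatic): 1 H each → 9
  3 × C (aromatic): no H
  1 × N: 2 H
  Total hydrogens = 11.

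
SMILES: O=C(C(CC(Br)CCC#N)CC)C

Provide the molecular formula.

Heavy atoms from the SMILES: 1 Br, 10 C, 1 N, 1 O.
Implicit hydrogens by atom environment:
  4 × C: 2 H each → 8
  2 × C: 3 H each → 6
  2 × C: 1 H each → 2
  2 × C: no H
  1 × Br: no H
  1 × N: no H
  1 × O: no H
  Total hydrogens = 16.
Molecular formula: C10H16BrNO

C10H16BrNO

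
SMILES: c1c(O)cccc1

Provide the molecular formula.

Heavy atoms from the SMILES: 6 C, 1 O.
Implicit hydrogens by atom environment:
  5 × C (aromatic): 1 H each → 5
  1 × C (aromatic): no H
  1 × O: 1 H
  Total hydrogens = 6.
Molecular formula: C6H6O

C6H6O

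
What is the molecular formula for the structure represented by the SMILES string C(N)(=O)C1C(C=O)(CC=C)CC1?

C9H13NO2

Heavy atoms from the SMILES: 9 C, 1 N, 2 O.
Implicit hydrogens by atom environment:
  4 × C: 2 H each → 8
  3 × C: 1 H each → 3
  2 × C: no H
  2 × O: no H
  1 × N: 2 H
  Total hydrogens = 13.
Molecular formula: C9H13NO2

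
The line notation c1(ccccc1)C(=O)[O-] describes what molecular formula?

C7H5O2-

Heavy atoms from the SMILES: 7 C, 2 O.
Implicit hydrogens by atom environment:
  5 × C (aromatic): 1 H each → 5
  1 × C (aromatic): no H
  1 × C: no H
  1 × O: no H
  1 × O (charge -1): no H
  Total hydrogens = 5.
Net charge -1.
Molecular formula: C7H5O2-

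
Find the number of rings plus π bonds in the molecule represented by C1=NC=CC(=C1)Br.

Molecular formula from the SMILES: C5H4BrN.
DoU = (2C + 2 + N − H − X)/2 = (2·5 + 2 + 1 − 4 − 1)/2 = 8/2 = 4.
(Structurally: 1 ring(s) + 3 π bond(s) = 4.)

4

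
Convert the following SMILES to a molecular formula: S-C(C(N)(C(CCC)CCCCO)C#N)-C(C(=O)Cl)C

Heavy atoms from the SMILES: 14 C, 1 Cl, 2 N, 2 O, 1 S.
Implicit hydrogens by atom environment:
  6 × C: 2 H each → 12
  3 × C: 1 H each → 3
  3 × C: no H
  2 × C: 3 H each → 6
  1 × Cl: no H
  1 × N: 2 H
  1 × N: no H
  1 × O: 1 H
  1 × O: no H
  1 × S: 1 H
  Total hydrogens = 25.
Molecular formula: C14H25ClN2O2S

C14H25ClN2O2S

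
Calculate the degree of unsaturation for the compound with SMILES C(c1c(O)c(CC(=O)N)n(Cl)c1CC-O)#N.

Molecular formula from the SMILES: C9H10ClN3O3.
DoU = (2C + 2 + N − H − X)/2 = (2·9 + 2 + 3 − 10 − 1)/2 = 12/2 = 6.
(Structurally: 1 ring(s) + 5 π bond(s) = 6.)

6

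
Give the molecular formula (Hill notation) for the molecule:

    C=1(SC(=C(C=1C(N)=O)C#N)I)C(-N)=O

Heavy atoms from the SMILES: 7 C, 1 I, 3 N, 2 O, 1 S.
Implicit hydrogens by atom environment:
  4 × C (aromatic): no H
  3 × C: no H
  2 × N: 2 H each → 4
  2 × O: no H
  1 × I: no H
  1 × N: no H
  1 × S (aromatic): no H
  Total hydrogens = 4.
Molecular formula: C7H4IN3O2S

C7H4IN3O2S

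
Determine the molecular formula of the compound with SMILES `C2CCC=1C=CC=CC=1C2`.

Heavy atoms from the SMILES: 10 C.
Implicit hydrogens by atom environment:
  4 × C: 2 H each → 8
  4 × C (aromatic): 1 H each → 4
  2 × C (aromatic): no H
  Total hydrogens = 12.
Molecular formula: C10H12

C10H12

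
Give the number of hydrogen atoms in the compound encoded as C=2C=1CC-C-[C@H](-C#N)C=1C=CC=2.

11

Hydrogens are implicit in SMILES; fill each atom to its normal valence:
  4 × C (aromatic): 1 H each → 4
  3 × C: 2 H each → 6
  2 × C (aromatic): no H
  1 × C: 1 H
  1 × C: no H
  1 × N: no H
  Total hydrogens = 11.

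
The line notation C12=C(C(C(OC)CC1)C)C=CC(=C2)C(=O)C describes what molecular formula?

Heavy atoms from the SMILES: 14 C, 2 O.
Implicit hydrogens by atom environment:
  3 × C: 3 H each → 9
  3 × C (aromatic): 1 H each → 3
  3 × C (aromatic): no H
  2 × C: 2 H each → 4
  2 × C: 1 H each → 2
  2 × O: no H
  1 × C: no H
  Total hydrogens = 18.
Molecular formula: C14H18O2

C14H18O2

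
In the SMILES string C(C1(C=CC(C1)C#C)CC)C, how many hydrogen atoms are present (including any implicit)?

Hydrogens are implicit in SMILES; fill each atom to its normal valence:
  4 × C: 1 H each → 4
  3 × C: 2 H each → 6
  2 × C: 3 H each → 6
  2 × C: no H
  Total hydrogens = 16.

16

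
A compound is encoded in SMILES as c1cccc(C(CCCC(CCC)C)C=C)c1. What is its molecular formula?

Heavy atoms from the SMILES: 17 C.
Implicit hydrogens by atom environment:
  6 × C: 2 H each → 12
  5 × C (aromatic): 1 H each → 5
  3 × C: 1 H each → 3
  2 × C: 3 H each → 6
  1 × C (aromatic): no H
  Total hydrogens = 26.
Molecular formula: C17H26

C17H26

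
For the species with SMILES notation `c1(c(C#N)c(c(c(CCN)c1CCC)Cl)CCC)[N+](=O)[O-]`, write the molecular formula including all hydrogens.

Heavy atoms from the SMILES: 15 C, 1 Cl, 3 N, 2 O.
Implicit hydrogens by atom environment:
  6 × C: 2 H each → 12
  6 × C (aromatic): no H
  2 × C: 3 H each → 6
  1 × C: no H
  1 × Cl: no H
  1 × N: 2 H
  1 × N (charge +1): no H
  1 × N: no H
  1 × O: no H
  1 × O (charge -1): no H
  Total hydrogens = 20.
Molecular formula: C15H20ClN3O2

C15H20ClN3O2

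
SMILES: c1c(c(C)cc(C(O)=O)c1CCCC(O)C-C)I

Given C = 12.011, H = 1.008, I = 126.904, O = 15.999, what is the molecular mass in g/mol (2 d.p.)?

Molecular formula: C14H19IO3.
M = 14×12.011 + 19×1.008 + 1×126.904 + 3×15.999 = 362.21 g/mol.

362.21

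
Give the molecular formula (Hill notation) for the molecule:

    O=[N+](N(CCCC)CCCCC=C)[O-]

Heavy atoms from the SMILES: 10 C, 2 N, 2 O.
Implicit hydrogens by atom environment:
  8 × C: 2 H each → 16
  1 × C: 3 H
  1 × C: 1 H
  1 × N: no H
  1 × N (charge +1): no H
  1 × O: no H
  1 × O (charge -1): no H
  Total hydrogens = 20.
Molecular formula: C10H20N2O2

C10H20N2O2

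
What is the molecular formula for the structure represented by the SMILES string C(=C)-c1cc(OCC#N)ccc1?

Heavy atoms from the SMILES: 10 C, 1 N, 1 O.
Implicit hydrogens by atom environment:
  4 × C (aromatic): 1 H each → 4
  2 × C: 2 H each → 4
  2 × C (aromatic): no H
  1 × C: 1 H
  1 × C: no H
  1 × N: no H
  1 × O: no H
  Total hydrogens = 9.
Molecular formula: C10H9NO

C10H9NO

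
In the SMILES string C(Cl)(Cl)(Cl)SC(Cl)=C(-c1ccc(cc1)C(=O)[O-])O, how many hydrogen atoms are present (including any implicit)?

Hydrogens are implicit in SMILES; fill each atom to its normal valence:
  4 × C (aromatic): 1 H each → 4
  4 × C: no H
  4 × Cl: no H
  2 × C (aromatic): no H
  1 × O: 1 H
  1 × O: no H
  1 × O (charge -1): no H
  1 × S: no H
  Total hydrogens = 5.

5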